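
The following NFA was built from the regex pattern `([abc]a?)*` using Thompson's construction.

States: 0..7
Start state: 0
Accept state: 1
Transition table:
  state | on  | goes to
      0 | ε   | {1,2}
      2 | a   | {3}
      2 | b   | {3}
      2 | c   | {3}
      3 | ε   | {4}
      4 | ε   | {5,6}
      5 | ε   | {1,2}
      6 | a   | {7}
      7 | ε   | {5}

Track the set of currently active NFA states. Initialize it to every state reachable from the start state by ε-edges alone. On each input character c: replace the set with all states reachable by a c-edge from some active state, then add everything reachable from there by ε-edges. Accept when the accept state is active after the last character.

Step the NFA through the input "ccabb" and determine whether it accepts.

initial (ε-close {0}): {0,1,2}
'c' @ 1: {1,2,3,4,5,6}  [accepting]
'c' @ 2: {1,2,3,4,5,6}  [accepting]
'a' @ 3: {1,2,3,4,5,6,7}  [accepting]
'b' @ 4: {1,2,3,4,5,6}  [accepting]
'b' @ 5: {1,2,3,4,5,6}  [accepting]
after full input: {1,2,3,4,5,6}  (accept=1 in)

Answer: ACCEPT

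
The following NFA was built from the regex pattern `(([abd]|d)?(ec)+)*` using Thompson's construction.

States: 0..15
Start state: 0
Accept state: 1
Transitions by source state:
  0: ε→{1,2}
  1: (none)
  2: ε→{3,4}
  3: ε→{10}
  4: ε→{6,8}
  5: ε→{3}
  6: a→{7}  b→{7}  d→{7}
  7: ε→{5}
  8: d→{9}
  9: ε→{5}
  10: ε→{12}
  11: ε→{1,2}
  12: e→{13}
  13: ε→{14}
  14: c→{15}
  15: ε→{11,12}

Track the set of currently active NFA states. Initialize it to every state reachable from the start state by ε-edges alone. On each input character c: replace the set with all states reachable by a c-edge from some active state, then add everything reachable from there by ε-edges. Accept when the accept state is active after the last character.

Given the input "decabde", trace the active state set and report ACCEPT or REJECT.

start: ε-closure({0}) = {0,1,2,3,4,6,8,10,12}
'd' @ 1: {3,5,7,9,10,12}
'e' @ 2: {13,14}
'c' @ 3: {1,2,3,4,6,8,10,11,12,15}  [accepting]
'a' @ 4: {3,5,7,10,12}
'b' @ 5: {}  — state set empty
rest 'de' ignored (set empty)
final: {}; accept 1 not in set

Answer: REJECT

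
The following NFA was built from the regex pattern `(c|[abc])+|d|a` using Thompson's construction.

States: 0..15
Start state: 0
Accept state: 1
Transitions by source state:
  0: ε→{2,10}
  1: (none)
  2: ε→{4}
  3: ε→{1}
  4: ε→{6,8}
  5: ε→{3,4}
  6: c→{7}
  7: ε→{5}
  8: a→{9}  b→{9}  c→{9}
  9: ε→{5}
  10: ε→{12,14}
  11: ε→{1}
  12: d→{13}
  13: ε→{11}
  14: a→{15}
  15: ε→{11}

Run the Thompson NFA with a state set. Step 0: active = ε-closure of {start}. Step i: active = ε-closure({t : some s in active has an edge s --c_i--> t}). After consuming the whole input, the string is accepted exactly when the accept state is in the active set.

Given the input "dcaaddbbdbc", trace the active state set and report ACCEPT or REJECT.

initial (ε-close {0}): {0,2,4,6,8,10,12,14}
'd' @ 1: {1,11,13}  ✓accept
'c' @ 2: {}  — no active states
rest 'aaddbbdbc' ignored (set empty)
end set {} — state 1 not in

Answer: REJECT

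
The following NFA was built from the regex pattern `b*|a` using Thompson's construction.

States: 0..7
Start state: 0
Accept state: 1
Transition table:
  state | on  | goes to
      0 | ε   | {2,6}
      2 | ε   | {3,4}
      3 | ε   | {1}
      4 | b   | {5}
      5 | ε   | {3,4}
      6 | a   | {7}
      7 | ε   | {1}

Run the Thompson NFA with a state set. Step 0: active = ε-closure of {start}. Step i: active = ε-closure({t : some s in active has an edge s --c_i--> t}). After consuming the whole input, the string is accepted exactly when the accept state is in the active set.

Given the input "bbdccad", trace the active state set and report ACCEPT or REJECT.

start: ε-closure({0}) = {0,1,2,3,4,6}
'b' @ 1: {1,3,4,5}  (accept∈set)
'b' @ 2: {1,3,4,5}  (accept∈set)
'd' @ 3: {}  — no active states
rest 'ccad' ignored (set empty)
after full input: {}  (accept=1 not in)

Answer: REJECT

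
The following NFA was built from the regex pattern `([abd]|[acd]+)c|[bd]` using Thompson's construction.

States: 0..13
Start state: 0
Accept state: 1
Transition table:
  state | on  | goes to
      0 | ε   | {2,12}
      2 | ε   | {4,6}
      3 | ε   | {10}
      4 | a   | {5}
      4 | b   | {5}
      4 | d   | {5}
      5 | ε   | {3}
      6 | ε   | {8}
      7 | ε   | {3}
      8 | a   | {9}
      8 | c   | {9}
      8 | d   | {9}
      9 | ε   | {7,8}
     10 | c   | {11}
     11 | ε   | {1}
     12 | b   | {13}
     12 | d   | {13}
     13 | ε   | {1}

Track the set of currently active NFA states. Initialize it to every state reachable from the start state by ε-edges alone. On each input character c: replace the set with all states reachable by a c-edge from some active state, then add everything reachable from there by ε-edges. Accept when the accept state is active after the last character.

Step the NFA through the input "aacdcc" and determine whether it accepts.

Answer: ACCEPT

Trace:
initial (ε-close {0}): {0,2,4,6,8,12}
'a' @ 1: {3,5,7,8,9,10}
'a' @ 2: {3,7,8,9,10}
'c' @ 3: {1,3,7,8,9,10,11}  [accepting]
'd' @ 4: {3,7,8,9,10}
'c' @ 5: {1,3,7,8,9,10,11}  [accepting]
'c' @ 6: {1,3,7,8,9,10,11}  [accepting]
after full input: {1,3,7,8,9,10,11}  (accept=1 in)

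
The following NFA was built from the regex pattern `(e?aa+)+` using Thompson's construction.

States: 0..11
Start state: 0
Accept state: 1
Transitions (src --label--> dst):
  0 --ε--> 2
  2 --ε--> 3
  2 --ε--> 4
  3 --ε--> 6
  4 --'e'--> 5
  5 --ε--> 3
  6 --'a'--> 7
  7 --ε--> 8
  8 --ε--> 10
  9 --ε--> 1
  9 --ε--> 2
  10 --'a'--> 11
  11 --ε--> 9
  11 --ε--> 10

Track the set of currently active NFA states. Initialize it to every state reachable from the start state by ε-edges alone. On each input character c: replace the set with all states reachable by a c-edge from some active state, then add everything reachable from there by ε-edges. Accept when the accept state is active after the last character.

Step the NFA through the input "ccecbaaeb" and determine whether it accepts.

start: ε-closure({0}) = {0,2,3,4,6}
'c' @ 1: {}  — dead — no transitions
rest 'cecbaaeb' ignored (set empty)
final: {}; accept 1 not in set

Answer: REJECT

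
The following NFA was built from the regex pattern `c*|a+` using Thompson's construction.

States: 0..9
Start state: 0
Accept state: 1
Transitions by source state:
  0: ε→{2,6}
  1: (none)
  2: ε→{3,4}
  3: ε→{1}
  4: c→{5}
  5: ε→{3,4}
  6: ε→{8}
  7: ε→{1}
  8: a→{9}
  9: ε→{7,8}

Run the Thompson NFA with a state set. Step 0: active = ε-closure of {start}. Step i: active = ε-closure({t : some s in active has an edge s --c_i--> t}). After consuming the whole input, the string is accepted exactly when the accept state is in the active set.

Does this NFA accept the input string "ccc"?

S₀ = ε-closure({0}) = {0,1,2,3,4,6,8}
'c' @ 1: {1,3,4,5}  [accepting]
'c' @ 2: {1,3,4,5}  [accepting]
'c' @ 3: {1,3,4,5}  [accepting]
final: {1,3,4,5}; accept 1 in set

Answer: ACCEPT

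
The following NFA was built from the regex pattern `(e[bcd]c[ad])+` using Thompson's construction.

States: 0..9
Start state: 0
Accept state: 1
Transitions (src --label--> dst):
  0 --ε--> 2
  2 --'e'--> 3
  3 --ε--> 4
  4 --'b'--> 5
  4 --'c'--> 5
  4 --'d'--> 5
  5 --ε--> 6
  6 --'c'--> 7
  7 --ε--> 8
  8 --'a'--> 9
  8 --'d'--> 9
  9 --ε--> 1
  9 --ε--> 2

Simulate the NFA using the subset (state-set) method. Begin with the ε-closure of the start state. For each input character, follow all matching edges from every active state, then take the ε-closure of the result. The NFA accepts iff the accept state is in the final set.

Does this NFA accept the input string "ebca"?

Answer: ACCEPT

Derivation:
initial (ε-close {0}): {0,2}
'e' @ 1: {3,4}
'b' @ 2: {5,6}
'c' @ 3: {7,8}
'a' @ 4: {1,2,9}  ✓accept
end set {1,2,9} — state 1 in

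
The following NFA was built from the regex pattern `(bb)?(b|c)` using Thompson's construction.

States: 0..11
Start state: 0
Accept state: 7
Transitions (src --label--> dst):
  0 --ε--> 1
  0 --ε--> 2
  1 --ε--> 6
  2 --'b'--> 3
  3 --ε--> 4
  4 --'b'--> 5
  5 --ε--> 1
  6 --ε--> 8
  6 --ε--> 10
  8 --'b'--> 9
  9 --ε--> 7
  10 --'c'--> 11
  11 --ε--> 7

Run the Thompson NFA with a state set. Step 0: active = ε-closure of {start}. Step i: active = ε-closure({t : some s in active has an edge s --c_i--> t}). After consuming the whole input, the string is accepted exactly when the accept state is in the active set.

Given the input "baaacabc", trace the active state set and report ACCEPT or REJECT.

Answer: REJECT

Steps:
S₀ = ε-closure({0}) = {0,1,2,6,8,10}
'b' @ 1: {3,4,7,9}  (accept∈set)
'a' @ 2: {}  — dead — no transitions
rest 'aacabc' ignored (set empty)
end set {} — state 7 not in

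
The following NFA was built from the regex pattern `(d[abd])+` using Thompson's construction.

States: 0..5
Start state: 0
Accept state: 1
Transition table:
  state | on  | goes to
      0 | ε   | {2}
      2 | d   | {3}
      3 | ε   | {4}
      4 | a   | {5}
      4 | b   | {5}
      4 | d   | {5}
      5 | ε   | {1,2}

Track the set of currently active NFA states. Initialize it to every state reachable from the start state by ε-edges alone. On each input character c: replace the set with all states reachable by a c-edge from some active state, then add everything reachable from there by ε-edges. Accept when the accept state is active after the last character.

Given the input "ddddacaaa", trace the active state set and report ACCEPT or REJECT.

initial (ε-close {0}): {0,2}
'd' @ 1: {3,4}
'd' @ 2: {1,2,5}  ✓accept
'd' @ 3: {3,4}
'd' @ 4: {1,2,5}  ✓accept
'a' @ 5: {}  — dead — no transitions
rest 'caaa' ignored (set empty)
final: {}; accept 1 not in set

Answer: REJECT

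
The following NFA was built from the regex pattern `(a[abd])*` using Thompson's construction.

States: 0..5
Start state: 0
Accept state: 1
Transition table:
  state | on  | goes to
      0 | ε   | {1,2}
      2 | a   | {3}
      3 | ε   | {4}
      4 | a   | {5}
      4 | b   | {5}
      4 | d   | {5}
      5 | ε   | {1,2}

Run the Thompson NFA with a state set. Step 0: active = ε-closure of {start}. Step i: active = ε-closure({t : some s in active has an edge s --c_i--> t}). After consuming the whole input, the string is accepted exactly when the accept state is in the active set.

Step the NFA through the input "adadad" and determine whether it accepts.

Answer: ACCEPT

Derivation:
start: ε-closure({0}) = {0,1,2}
'a' @ 1: {3,4}
'd' @ 2: {1,2,5}  [accepting]
'a' @ 3: {3,4}
'd' @ 4: {1,2,5}  [accepting]
'a' @ 5: {3,4}
'd' @ 6: {1,2,5}  [accepting]
final: {1,2,5}; accept 1 in set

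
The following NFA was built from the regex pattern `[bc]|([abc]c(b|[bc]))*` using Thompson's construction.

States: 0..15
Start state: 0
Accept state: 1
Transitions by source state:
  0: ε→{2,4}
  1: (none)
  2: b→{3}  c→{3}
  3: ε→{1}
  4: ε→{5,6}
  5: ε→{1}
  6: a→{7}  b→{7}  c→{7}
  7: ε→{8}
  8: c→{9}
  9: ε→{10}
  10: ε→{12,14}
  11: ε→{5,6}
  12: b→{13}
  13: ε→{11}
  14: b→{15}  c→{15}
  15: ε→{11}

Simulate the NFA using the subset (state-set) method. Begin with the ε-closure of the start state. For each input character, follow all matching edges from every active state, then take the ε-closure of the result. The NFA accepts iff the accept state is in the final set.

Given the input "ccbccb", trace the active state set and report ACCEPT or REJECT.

Answer: ACCEPT

Trace:
start: ε-closure({0}) = {0,1,2,4,5,6}
'c' @ 1: {1,3,7,8}  [accepting]
'c' @ 2: {9,10,12,14}
'b' @ 3: {1,5,6,11,13,15}  [accepting]
'c' @ 4: {7,8}
'c' @ 5: {9,10,12,14}
'b' @ 6: {1,5,6,11,13,15}  [accepting]
end set {1,5,6,11,13,15} — state 1 in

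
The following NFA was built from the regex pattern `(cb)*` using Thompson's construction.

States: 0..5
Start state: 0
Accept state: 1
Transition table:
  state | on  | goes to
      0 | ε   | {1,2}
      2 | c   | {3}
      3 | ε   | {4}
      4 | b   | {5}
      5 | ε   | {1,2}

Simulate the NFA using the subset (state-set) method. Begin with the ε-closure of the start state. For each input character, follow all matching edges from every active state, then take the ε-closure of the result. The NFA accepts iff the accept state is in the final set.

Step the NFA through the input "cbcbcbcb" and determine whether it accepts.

start: ε-closure({0}) = {0,1,2}
'c' @ 1: {3,4}
'b' @ 2: {1,2,5}  (accept∈set)
'c' @ 3: {3,4}
'b' @ 4: {1,2,5}  (accept∈set)
'c' @ 5: {3,4}
'b' @ 6: {1,2,5}  (accept∈set)
'c' @ 7: {3,4}
'b' @ 8: {1,2,5}  (accept∈set)
final: {1,2,5}; accept 1 in set

Answer: ACCEPT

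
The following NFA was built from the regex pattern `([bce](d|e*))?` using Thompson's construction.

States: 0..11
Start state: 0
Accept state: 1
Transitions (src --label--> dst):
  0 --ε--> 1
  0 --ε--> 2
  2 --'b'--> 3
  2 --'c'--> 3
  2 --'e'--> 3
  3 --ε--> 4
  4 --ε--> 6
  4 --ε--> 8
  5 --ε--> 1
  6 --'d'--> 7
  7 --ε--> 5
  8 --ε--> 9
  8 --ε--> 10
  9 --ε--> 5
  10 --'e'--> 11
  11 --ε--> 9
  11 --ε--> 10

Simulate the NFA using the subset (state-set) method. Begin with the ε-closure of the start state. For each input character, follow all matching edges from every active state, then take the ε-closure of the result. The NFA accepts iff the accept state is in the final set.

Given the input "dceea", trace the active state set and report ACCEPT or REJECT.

S₀ = ε-closure({0}) = {0,1,2}
'd' @ 1: {}  — dead — no transitions
rest 'ceea' ignored (set empty)
after full input: {}  (accept=1 not in)

Answer: REJECT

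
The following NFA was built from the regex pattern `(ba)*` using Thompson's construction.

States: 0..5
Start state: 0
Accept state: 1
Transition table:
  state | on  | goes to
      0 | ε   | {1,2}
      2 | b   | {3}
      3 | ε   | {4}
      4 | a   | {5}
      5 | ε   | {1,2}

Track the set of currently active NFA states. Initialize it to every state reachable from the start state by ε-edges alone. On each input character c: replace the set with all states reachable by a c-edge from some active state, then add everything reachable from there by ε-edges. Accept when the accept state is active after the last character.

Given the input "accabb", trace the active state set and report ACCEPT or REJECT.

start: ε-closure({0}) = {0,1,2}
'a' @ 1: {}  — state set empty
rest 'ccabb' ignored (set empty)
end set {} — state 1 not in

Answer: REJECT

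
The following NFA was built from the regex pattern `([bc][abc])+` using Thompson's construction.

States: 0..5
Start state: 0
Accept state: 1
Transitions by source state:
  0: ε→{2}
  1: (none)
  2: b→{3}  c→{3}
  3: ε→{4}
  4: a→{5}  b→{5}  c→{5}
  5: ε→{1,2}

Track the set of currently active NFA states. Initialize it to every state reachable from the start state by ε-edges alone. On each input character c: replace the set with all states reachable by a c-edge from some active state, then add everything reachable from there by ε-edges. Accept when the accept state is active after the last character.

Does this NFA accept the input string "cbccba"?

Answer: ACCEPT

Derivation:
initial (ε-close {0}): {0,2}
'c' @ 1: {3,4}
'b' @ 2: {1,2,5}  [accepting]
'c' @ 3: {3,4}
'c' @ 4: {1,2,5}  [accepting]
'b' @ 5: {3,4}
'a' @ 6: {1,2,5}  [accepting]
final: {1,2,5}; accept 1 in set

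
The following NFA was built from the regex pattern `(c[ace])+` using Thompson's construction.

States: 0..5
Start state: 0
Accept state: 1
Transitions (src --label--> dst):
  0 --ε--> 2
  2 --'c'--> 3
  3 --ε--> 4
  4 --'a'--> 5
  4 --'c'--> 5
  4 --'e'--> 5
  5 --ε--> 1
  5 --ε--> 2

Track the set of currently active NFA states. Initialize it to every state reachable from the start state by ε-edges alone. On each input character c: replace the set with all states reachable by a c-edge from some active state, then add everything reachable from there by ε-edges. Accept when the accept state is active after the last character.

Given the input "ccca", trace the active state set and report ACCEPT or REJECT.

initial (ε-close {0}): {0,2}
'c' @ 1: {3,4}
'c' @ 2: {1,2,5}  (accept∈set)
'c' @ 3: {3,4}
'a' @ 4: {1,2,5}  (accept∈set)
after full input: {1,2,5}  (accept=1 in)

Answer: ACCEPT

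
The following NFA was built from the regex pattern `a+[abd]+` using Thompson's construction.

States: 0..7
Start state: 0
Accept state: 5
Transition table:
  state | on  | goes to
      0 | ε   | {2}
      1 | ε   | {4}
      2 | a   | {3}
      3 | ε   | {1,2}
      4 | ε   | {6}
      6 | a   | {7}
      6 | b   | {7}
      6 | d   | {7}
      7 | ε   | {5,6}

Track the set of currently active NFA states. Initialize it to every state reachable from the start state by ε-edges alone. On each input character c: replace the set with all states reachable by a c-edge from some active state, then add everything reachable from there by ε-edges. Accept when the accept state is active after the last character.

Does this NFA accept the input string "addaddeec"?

start: ε-closure({0}) = {0,2}
'a' @ 1: {1,2,3,4,6}
'd' @ 2: {5,6,7}  [accepting]
'd' @ 3: {5,6,7}  [accepting]
'a' @ 4: {5,6,7}  [accepting]
'd' @ 5: {5,6,7}  [accepting]
'd' @ 6: {5,6,7}  [accepting]
'e' @ 7: {}  — no active states
rest 'ec' ignored (set empty)
end set {} — state 5 not in

Answer: REJECT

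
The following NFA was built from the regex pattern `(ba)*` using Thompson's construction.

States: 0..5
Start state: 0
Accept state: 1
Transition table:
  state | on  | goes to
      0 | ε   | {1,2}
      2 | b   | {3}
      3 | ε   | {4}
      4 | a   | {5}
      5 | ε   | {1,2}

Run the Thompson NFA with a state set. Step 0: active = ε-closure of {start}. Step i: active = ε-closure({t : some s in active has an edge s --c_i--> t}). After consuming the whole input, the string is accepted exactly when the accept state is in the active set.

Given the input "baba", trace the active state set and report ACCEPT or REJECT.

start: ε-closure({0}) = {0,1,2}
'b' @ 1: {3,4}
'a' @ 2: {1,2,5}  (accept∈set)
'b' @ 3: {3,4}
'a' @ 4: {1,2,5}  (accept∈set)
end set {1,2,5} — state 1 in

Answer: ACCEPT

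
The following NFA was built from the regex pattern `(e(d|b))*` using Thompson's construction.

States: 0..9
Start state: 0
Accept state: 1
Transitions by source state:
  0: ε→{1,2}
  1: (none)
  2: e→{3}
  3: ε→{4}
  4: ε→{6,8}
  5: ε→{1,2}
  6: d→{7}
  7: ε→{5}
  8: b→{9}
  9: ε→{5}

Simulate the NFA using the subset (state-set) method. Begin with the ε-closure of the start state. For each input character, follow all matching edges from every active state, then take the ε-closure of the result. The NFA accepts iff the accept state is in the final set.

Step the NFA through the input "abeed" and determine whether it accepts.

start: ε-closure({0}) = {0,1,2}
'a' @ 1: {}  — no active states
rest 'beed' ignored (set empty)
final: {}; accept 1 not in set

Answer: REJECT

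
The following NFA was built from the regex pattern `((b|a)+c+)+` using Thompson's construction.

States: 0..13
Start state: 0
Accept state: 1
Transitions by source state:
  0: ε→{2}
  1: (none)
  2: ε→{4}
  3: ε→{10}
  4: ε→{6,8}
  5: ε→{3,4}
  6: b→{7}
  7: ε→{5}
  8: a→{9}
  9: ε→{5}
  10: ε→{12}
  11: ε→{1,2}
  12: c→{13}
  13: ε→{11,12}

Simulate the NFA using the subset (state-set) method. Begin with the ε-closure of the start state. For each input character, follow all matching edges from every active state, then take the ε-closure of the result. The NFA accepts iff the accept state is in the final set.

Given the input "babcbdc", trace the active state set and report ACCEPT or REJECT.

initial (ε-close {0}): {0,2,4,6,8}
'b' @ 1: {3,4,5,6,7,8,10,12}
'a' @ 2: {3,4,5,6,8,9,10,12}
'b' @ 3: {3,4,5,6,7,8,10,12}
'c' @ 4: {1,2,4,6,8,11,12,13}  (accept∈set)
'b' @ 5: {3,4,5,6,7,8,10,12}
'd' @ 6: {}  — dead — no transitions
rest 'c' ignored (set empty)
end set {} — state 1 not in

Answer: REJECT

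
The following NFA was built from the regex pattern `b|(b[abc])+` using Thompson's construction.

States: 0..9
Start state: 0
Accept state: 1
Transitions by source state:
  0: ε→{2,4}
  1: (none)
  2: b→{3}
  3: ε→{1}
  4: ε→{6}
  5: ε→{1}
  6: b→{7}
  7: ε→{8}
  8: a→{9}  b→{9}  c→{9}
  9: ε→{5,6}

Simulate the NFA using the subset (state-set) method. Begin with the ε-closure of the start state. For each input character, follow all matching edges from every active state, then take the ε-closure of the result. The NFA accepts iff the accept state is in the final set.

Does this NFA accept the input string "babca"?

Answer: REJECT

Trace:
initial (ε-close {0}): {0,2,4,6}
'b' @ 1: {1,3,7,8}  (accept∈set)
'a' @ 2: {1,5,6,9}  (accept∈set)
'b' @ 3: {7,8}
'c' @ 4: {1,5,6,9}  (accept∈set)
'a' @ 5: {}  — state set empty
end set {} — state 1 not in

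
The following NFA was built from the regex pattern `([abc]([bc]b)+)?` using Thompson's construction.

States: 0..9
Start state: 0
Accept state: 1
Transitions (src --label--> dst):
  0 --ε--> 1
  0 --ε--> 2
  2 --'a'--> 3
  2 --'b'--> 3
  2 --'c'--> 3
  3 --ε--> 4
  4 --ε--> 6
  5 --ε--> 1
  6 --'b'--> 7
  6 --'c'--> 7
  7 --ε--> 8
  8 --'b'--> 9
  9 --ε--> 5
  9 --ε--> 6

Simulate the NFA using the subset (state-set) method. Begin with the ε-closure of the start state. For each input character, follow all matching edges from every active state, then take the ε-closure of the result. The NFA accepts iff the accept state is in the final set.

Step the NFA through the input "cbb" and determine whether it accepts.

initial (ε-close {0}): {0,1,2}
'c' @ 1: {3,4,6}
'b' @ 2: {7,8}
'b' @ 3: {1,5,6,9}  ✓accept
after full input: {1,5,6,9}  (accept=1 in)

Answer: ACCEPT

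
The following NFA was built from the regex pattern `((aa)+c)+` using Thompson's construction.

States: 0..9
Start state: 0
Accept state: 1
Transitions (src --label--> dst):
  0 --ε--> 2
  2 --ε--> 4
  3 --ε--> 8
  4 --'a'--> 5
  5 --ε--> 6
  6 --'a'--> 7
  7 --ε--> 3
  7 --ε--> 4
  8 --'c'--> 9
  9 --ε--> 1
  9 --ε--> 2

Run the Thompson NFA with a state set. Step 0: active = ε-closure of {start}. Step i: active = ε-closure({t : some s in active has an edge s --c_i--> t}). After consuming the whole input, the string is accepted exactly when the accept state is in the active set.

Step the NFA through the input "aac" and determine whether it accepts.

Answer: ACCEPT

Steps:
S₀ = ε-closure({0}) = {0,2,4}
'a' @ 1: {5,6}
'a' @ 2: {3,4,7,8}
'c' @ 3: {1,2,4,9}  (accept∈set)
after full input: {1,2,4,9}  (accept=1 in)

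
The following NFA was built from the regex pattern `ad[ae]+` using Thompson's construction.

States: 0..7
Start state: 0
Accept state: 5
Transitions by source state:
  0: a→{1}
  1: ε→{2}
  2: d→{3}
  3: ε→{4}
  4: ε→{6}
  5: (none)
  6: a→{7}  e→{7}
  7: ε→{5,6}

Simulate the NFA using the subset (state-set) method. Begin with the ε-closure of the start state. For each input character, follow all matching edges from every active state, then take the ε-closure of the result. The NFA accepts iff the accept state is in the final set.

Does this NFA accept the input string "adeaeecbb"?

Answer: REJECT

Trace:
start: ε-closure({0}) = {0}
'a' @ 1: {1,2}
'd' @ 2: {3,4,6}
'e' @ 3: {5,6,7}  (accept∈set)
'a' @ 4: {5,6,7}  (accept∈set)
'e' @ 5: {5,6,7}  (accept∈set)
'e' @ 6: {5,6,7}  (accept∈set)
'c' @ 7: {}  — no active states
rest 'bb' ignored (set empty)
final: {}; accept 5 not in set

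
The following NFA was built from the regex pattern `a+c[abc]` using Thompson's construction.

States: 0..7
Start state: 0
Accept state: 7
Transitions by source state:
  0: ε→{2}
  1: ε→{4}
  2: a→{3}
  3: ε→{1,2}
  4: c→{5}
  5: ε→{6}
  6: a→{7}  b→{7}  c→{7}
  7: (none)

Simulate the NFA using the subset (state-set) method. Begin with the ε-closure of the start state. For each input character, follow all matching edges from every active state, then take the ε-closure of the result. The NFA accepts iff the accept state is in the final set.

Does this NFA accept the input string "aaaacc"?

Answer: ACCEPT

Steps:
S₀ = ε-closure({0}) = {0,2}
'a' @ 1: {1,2,3,4}
'a' @ 2: {1,2,3,4}
'a' @ 3: {1,2,3,4}
'a' @ 4: {1,2,3,4}
'c' @ 5: {5,6}
'c' @ 6: {7}  [accepting]
end set {7} — state 7 in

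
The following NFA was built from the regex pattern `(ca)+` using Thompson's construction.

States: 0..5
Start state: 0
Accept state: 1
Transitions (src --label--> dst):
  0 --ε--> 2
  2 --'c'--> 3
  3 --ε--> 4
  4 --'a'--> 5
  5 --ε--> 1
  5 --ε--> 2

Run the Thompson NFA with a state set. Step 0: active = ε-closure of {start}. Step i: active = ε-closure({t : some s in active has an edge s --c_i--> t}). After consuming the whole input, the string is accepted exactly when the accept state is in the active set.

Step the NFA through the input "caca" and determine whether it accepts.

S₀ = ε-closure({0}) = {0,2}
'c' @ 1: {3,4}
'a' @ 2: {1,2,5}  (accept∈set)
'c' @ 3: {3,4}
'a' @ 4: {1,2,5}  (accept∈set)
end set {1,2,5} — state 1 in

Answer: ACCEPT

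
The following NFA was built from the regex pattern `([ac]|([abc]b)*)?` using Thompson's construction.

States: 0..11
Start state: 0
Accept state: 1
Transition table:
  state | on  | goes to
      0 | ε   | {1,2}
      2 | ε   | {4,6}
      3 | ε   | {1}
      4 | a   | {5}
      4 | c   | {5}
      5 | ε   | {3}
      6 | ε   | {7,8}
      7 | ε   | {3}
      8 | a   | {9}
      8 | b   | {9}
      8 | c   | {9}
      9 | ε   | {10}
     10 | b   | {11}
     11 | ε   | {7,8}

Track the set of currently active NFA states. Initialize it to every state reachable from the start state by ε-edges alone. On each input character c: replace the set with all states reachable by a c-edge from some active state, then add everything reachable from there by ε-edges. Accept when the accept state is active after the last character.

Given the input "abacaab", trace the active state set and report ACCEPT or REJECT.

Answer: REJECT

Derivation:
start: ε-closure({0}) = {0,1,2,3,4,6,7,8}
'a' @ 1: {1,3,5,9,10}  [accepting]
'b' @ 2: {1,3,7,8,11}  [accepting]
'a' @ 3: {9,10}
'c' @ 4: {}  — dead — no transitions
rest 'aab' ignored (set empty)
final: {}; accept 1 not in set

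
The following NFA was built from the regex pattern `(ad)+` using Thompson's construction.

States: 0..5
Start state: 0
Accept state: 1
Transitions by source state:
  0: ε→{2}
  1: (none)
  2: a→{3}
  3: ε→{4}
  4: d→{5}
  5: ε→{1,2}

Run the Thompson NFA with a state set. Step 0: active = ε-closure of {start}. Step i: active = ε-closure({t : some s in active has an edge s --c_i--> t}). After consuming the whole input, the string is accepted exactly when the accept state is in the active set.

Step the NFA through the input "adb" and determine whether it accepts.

S₀ = ε-closure({0}) = {0,2}
'a' @ 1: {3,4}
'd' @ 2: {1,2,5}  [accepting]
'b' @ 3: {}  — state set empty
after full input: {}  (accept=1 not in)

Answer: REJECT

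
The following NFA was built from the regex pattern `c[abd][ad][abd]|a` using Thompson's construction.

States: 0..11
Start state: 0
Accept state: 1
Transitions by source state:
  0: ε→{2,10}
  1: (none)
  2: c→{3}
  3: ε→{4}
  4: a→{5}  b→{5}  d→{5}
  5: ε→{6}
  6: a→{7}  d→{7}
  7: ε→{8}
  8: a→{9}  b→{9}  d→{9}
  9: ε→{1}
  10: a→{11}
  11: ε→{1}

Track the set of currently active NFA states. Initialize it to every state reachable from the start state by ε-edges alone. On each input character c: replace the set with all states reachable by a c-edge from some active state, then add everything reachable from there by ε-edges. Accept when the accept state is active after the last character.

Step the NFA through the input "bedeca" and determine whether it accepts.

start: ε-closure({0}) = {0,2,10}
'b' @ 1: {}  — dead — no transitions
rest 'edeca' ignored (set empty)
after full input: {}  (accept=1 not in)

Answer: REJECT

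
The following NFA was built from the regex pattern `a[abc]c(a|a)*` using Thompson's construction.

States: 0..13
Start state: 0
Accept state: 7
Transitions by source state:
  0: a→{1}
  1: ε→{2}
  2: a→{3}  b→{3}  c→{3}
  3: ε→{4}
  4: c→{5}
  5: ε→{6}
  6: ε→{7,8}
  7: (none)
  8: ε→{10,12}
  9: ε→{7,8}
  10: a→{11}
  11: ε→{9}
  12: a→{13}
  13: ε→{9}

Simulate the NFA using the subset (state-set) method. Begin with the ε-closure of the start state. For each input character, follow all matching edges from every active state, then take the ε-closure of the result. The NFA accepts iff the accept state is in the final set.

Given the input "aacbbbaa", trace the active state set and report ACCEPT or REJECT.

start: ε-closure({0}) = {0}
'a' @ 1: {1,2}
'a' @ 2: {3,4}
'c' @ 3: {5,6,7,8,10,12}  ✓accept
'b' @ 4: {}  — state set empty
rest 'bbaa' ignored (set empty)
end set {} — state 7 not in

Answer: REJECT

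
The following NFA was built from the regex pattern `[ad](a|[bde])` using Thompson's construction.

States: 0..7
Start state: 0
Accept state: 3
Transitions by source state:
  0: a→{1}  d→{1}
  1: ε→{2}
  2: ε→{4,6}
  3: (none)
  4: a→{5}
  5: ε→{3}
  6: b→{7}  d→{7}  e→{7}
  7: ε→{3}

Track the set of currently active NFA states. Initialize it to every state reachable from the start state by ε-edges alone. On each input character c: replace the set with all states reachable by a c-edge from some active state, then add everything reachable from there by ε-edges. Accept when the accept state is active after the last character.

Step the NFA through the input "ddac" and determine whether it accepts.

initial (ε-close {0}): {0}
'd' @ 1: {1,2,4,6}
'd' @ 2: {3,7}  ✓accept
'a' @ 3: {}  — no active states
rest 'c' ignored (set empty)
after full input: {}  (accept=3 not in)

Answer: REJECT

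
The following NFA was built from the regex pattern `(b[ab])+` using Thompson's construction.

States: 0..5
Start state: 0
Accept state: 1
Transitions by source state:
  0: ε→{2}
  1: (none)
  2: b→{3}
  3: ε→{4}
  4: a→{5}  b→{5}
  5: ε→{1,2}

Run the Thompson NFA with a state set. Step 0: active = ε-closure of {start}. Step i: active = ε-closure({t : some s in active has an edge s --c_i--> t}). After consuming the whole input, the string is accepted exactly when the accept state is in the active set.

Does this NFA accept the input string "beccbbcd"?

initial (ε-close {0}): {0,2}
'b' @ 1: {3,4}
'e' @ 2: {}  — state set empty
rest 'ccbbcd' ignored (set empty)
final: {}; accept 1 not in set

Answer: REJECT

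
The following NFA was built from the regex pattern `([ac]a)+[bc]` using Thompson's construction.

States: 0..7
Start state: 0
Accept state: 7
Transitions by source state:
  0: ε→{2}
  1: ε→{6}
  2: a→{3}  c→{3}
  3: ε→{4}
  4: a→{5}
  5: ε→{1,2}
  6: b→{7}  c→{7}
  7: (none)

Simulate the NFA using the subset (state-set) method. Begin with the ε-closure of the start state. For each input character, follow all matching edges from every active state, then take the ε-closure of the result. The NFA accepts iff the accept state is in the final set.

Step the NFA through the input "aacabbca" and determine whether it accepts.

Answer: REJECT

Trace:
start: ε-closure({0}) = {0,2}
'a' @ 1: {3,4}
'a' @ 2: {1,2,5,6}
'c' @ 3: {3,4,7}  [accepting]
'a' @ 4: {1,2,5,6}
'b' @ 5: {7}  [accepting]
'b' @ 6: {}  — dead — no transitions
rest 'ca' ignored (set empty)
after full input: {}  (accept=7 not in)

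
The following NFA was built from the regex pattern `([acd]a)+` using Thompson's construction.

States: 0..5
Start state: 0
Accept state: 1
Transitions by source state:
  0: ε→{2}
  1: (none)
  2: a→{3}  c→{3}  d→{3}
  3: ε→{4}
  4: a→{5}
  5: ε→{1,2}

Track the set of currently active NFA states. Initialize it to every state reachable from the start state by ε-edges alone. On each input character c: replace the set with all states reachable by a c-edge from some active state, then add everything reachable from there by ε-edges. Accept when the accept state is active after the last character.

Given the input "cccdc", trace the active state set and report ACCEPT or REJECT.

Answer: REJECT

Derivation:
S₀ = ε-closure({0}) = {0,2}
'c' @ 1: {3,4}
'c' @ 2: {}  — state set empty
rest 'cdc' ignored (set empty)
after full input: {}  (accept=1 not in)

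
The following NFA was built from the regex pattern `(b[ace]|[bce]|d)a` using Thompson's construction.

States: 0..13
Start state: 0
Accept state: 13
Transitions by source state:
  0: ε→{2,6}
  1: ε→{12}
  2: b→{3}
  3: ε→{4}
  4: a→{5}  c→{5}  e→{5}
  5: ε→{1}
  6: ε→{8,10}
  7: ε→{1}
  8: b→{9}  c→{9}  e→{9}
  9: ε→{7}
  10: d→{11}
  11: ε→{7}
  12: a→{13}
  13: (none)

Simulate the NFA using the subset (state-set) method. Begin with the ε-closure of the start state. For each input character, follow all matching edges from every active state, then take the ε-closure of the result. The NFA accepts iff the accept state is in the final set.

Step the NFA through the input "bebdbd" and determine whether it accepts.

Answer: REJECT

Derivation:
start: ε-closure({0}) = {0,2,6,8,10}
'b' @ 1: {1,3,4,7,9,12}
'e' @ 2: {1,5,12}
'b' @ 3: {}  — dead — no transitions
rest 'dbd' ignored (set empty)
final: {}; accept 13 not in set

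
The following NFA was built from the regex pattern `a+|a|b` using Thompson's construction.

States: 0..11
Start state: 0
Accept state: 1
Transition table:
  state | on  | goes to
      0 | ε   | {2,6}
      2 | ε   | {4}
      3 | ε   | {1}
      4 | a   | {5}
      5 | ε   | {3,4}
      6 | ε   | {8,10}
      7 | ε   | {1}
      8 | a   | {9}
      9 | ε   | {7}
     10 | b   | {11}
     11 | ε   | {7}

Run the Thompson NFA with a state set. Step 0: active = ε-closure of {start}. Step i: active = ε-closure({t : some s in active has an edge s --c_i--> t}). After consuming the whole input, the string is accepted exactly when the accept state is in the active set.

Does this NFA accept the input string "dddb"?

Answer: REJECT

Steps:
initial (ε-close {0}): {0,2,4,6,8,10}
'd' @ 1: {}  — no active states
rest 'ddb' ignored (set empty)
final: {}; accept 1 not in set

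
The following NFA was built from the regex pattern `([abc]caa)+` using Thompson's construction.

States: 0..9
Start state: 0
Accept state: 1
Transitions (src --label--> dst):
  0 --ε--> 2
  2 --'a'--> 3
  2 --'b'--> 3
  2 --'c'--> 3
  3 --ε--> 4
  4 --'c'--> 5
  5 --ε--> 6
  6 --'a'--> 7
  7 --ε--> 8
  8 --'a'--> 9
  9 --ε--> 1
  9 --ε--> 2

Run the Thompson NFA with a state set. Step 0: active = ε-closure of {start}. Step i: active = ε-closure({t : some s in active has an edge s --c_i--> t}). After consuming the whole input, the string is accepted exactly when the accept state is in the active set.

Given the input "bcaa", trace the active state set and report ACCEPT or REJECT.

initial (ε-close {0}): {0,2}
'b' @ 1: {3,4}
'c' @ 2: {5,6}
'a' @ 3: {7,8}
'a' @ 4: {1,2,9}  (accept∈set)
after full input: {1,2,9}  (accept=1 in)

Answer: ACCEPT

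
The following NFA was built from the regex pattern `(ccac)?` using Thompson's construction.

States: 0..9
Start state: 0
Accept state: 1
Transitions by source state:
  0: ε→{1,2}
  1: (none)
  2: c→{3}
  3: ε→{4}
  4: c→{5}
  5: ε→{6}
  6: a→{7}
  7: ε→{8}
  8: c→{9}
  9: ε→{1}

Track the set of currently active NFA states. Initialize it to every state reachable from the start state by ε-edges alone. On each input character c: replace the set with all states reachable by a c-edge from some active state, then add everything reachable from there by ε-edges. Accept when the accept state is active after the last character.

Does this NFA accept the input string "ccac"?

initial (ε-close {0}): {0,1,2}
'c' @ 1: {3,4}
'c' @ 2: {5,6}
'a' @ 3: {7,8}
'c' @ 4: {1,9}  [accepting]
final: {1,9}; accept 1 in set

Answer: ACCEPT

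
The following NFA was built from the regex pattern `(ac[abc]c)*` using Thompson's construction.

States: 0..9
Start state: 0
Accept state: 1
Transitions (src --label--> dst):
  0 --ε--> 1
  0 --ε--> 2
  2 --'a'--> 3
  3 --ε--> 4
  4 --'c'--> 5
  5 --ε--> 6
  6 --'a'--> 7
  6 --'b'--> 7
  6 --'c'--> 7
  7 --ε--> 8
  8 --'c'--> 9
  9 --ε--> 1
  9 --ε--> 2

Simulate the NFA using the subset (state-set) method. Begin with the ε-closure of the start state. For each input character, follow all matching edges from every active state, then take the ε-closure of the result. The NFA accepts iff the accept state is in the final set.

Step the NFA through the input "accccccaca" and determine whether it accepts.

Answer: REJECT

Steps:
start: ε-closure({0}) = {0,1,2}
'a' @ 1: {3,4}
'c' @ 2: {5,6}
'c' @ 3: {7,8}
'c' @ 4: {1,2,9}  (accept∈set)
'c' @ 5: {}  — state set empty
rest 'ccaca' ignored (set empty)
after full input: {}  (accept=1 not in)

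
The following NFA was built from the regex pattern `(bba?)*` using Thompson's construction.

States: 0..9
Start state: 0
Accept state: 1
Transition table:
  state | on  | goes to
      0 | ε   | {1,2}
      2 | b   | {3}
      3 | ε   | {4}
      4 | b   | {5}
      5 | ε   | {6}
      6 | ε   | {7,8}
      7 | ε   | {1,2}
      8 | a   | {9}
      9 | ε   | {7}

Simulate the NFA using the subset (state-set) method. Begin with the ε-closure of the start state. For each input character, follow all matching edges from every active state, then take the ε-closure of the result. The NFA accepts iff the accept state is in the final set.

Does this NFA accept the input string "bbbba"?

Answer: ACCEPT

Derivation:
S₀ = ε-closure({0}) = {0,1,2}
'b' @ 1: {3,4}
'b' @ 2: {1,2,5,6,7,8}  (accept∈set)
'b' @ 3: {3,4}
'b' @ 4: {1,2,5,6,7,8}  (accept∈set)
'a' @ 5: {1,2,7,9}  (accept∈set)
end set {1,2,7,9} — state 1 in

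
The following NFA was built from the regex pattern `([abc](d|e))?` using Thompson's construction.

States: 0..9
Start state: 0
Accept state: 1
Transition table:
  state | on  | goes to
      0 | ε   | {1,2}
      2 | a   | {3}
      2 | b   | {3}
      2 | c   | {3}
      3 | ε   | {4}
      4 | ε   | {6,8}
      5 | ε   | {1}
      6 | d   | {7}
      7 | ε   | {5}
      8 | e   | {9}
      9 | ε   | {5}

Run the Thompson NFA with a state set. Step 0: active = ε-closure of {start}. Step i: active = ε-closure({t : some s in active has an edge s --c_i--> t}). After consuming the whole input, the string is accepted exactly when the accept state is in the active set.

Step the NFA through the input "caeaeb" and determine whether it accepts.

Answer: REJECT

Trace:
S₀ = ε-closure({0}) = {0,1,2}
'c' @ 1: {3,4,6,8}
'a' @ 2: {}  — no active states
rest 'eaeb' ignored (set empty)
final: {}; accept 1 not in set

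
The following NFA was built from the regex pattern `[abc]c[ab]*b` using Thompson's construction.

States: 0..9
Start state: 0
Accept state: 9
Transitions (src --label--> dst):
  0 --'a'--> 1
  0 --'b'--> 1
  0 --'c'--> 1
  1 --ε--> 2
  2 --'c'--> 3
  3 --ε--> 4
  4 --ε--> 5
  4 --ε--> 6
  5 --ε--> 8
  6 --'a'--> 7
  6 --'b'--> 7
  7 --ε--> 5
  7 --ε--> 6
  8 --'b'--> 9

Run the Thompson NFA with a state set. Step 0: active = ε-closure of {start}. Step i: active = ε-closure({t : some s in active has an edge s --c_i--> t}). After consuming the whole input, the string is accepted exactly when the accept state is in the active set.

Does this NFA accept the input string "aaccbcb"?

start: ε-closure({0}) = {0}
'a' @ 1: {1,2}
'a' @ 2: {}  — dead — no transitions
rest 'ccbcb' ignored (set empty)
after full input: {}  (accept=9 not in)

Answer: REJECT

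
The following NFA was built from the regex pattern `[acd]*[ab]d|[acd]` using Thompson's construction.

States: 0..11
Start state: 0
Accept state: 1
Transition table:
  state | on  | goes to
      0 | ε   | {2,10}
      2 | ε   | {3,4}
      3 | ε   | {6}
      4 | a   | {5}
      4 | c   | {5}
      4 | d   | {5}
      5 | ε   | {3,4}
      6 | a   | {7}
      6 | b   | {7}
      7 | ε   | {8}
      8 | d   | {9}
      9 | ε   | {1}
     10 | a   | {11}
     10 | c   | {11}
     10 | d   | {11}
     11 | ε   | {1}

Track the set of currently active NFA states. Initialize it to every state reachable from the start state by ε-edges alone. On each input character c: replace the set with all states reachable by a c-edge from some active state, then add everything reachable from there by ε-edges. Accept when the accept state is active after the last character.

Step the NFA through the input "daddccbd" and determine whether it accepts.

Answer: ACCEPT

Steps:
initial (ε-close {0}): {0,2,3,4,6,10}
'd' @ 1: {1,3,4,5,6,11}  (accept∈set)
'a' @ 2: {3,4,5,6,7,8}
'd' @ 3: {1,3,4,5,6,9}  (accept∈set)
'd' @ 4: {3,4,5,6}
'c' @ 5: {3,4,5,6}
'c' @ 6: {3,4,5,6}
'b' @ 7: {7,8}
'd' @ 8: {1,9}  (accept∈set)
final: {1,9}; accept 1 in set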